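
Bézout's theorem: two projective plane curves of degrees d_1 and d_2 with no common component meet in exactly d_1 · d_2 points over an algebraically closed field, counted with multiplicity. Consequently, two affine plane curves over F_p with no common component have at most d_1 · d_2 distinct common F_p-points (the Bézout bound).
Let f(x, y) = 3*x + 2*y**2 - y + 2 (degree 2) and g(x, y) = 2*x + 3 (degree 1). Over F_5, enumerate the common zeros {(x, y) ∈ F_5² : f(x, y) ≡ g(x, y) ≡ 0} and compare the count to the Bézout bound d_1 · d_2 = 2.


Common zeros: {(1, 0), (1, 3)}; count = 2; Bézout bound = 2.

deg(f) = 2, deg(g) = 1, so Bézout bound = 2.
Scan x ∈ F_5. For each x, list the y ∈ F_5 with f(x, y) ≡ 0 and those with g(x, y) ≡ 0 (mod 5); the common zeros in that column are the intersection.
  x = 0: f ≡ 0 at y ∈ {4}; g ≡ 0 at y ∈ ∅; common: ∅.
  x = 1: f ≡ 0 at y ∈ {0, 3}; g ≡ 0 at y ∈ {0, 1, 2, 3, 4}; common: {0, 3}.
  x = 2: f ≡ 0 at y ∈ ∅; g ≡ 0 at y ∈ ∅; common: ∅.
  x = 3: f ≡ 0 at y ∈ ∅; g ≡ 0 at y ∈ ∅; common: ∅.
  x = 4: f ≡ 0 at y ∈ {1, 2}; g ≡ 0 at y ∈ ∅; common: ∅.
Collecting: common zeros = {(1, 0), (1, 3)}, so the count is 2.
Comparison with the Bézout bound: 2 ≤ 2 = deg(f)·deg(g), as expected for curves with no common component (the bound is attained).


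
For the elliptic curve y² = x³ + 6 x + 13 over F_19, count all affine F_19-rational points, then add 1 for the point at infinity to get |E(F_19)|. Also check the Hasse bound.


Affine points = {(1, 1), (1, 18), (3, 1), (3, 18), (4, 5), (4, 14), (5, 4), (5, 15), (9, 6), (9, 13), (10, 3), (10, 16), (11, 2), (11, 17), (15, 1), (15, 18), (16, 5), (16, 14), (18, 5), (18, 14)}; affine count = 20; |E(F_19)| = 21.

Discriminant check: Δ ∝ 4a³ + 27b² = 4·6³ + 27·13² = 4·216 + 27·169 ≡ 12 (mod 19). Nonzero ⇒ E is nonsingular.
For each x ∈ F_19, compute rhs = x³ + 6·x + 13 mod 19, then count y ∈ F_19 with y² ≡ rhs.
  x = 0: rhs = 13, matching y values: none (0 points).
  x = 1: rhs = 1, matching y values: 1, 18 (2 points).
  x = 2: rhs = 14, matching y values: none (0 points).
  x = 3: rhs = 1, matching y values: 1, 18 (2 points).
  x = 4: rhs = 6, matching y values: 5, 14 (2 points).
  x = 5: rhs = 16, matching y values: 4, 15 (2 points).
  x = 6: rhs = 18, matching y values: none (0 points).
  x = 7: rhs = 18, matching y values: none (0 points).
  x = 8: rhs = 3, matching y values: none (0 points).
  x = 9: rhs = 17, matching y values: 6, 13 (2 points).
  x = 10: rhs = 9, matching y values: 3, 16 (2 points).
  x = 11: rhs = 4, matching y values: 2, 17 (2 points).
  x = 12: rhs = 8, matching y values: none (0 points).
  x = 13: rhs = 8, matching y values: none (0 points).
  x = 14: rhs = 10, matching y values: none (0 points).
  x = 15: rhs = 1, matching y values: 1, 18 (2 points).
  x = 16: rhs = 6, matching y values: 5, 14 (2 points).
  x = 17: rhs = 12, matching y values: none (0 points).
  x = 18: rhs = 6, matching y values: 5, 14 (2 points).
Total affine count: 20.
Full point count |E(F_19)| = 20 + 1 = 21.
Hasse bound: |21 − (19+1)| = |1| = 1 ≤ 2√19 ≈ 8.7178 ✓.


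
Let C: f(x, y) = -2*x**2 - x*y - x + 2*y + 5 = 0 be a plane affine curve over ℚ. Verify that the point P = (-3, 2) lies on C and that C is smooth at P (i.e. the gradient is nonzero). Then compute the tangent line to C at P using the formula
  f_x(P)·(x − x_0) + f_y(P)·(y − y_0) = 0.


Tangent line at P: 9*x + 5*y + 17 = 0.

Step 1: f(-3, 2) = 0, so P lies on C.
Step 2: partial derivatives
  f_x(x, y) = -4*x - y - 1, f_y(x, y) = 2 - x.
  f_x(P) = 9, f_y(P) = 5 (gradient nonzero, so P is smooth).
Step 3: tangent line at P: 9·(x − -3) + 5·(y − 2) = 0.
Expanding: 9*x + 5*y + 17 = 0.


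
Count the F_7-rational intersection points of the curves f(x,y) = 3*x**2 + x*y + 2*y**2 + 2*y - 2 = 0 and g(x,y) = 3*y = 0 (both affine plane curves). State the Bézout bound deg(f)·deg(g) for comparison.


Common zeros: ∅; count = 0; Bézout bound = 2.

deg(f) = 2, deg(g) = 1, so Bézout bound = 2.
Scan x ∈ F_7. For each x, list the y ∈ F_7 with f(x, y) ≡ 0 and those with g(x, y) ≡ 0 (mod 7); the common zeros in that column are the intersection.
  x = 0: f ≡ 0 at y ∈ ∅; g ≡ 0 at y ∈ {0}; common: ∅.
  x = 1: f ≡ 0 at y ∈ {3, 6}; g ≡ 0 at y ∈ {0}; common: ∅.
  x = 2: f ≡ 0 at y ∈ ∅; g ≡ 0 at y ∈ {0}; common: ∅.
  x = 3: f ≡ 0 at y ∈ {4}; g ≡ 0 at y ∈ {0}; common: ∅.
  x = 4: f ≡ 0 at y ∈ {5, 6}; g ≡ 0 at y ∈ {0}; common: ∅.
  x = 5: f ≡ 0 at y ∈ {3, 4}; g ≡ 0 at y ∈ {0}; common: ∅.
  x = 6: f ≡ 0 at y ∈ {5}; g ≡ 0 at y ∈ {0}; common: ∅.
Collecting: common zeros = ∅, so the count is 0.
Comparison with the Bézout bound: 0 ≤ 2 = deg(f)·deg(g), as expected for curves with no common component (the affine F_7-count falls short of the bound because intersections may lie at infinity, over extension fields, or carry multiplicity).


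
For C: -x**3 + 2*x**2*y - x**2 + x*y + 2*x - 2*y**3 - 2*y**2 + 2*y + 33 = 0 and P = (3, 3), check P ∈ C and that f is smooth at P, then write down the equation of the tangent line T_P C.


Tangent line at P: 8*x - 43*y + 105 = 0.

Step 1: f(3, 3) = 0, so P lies on C.
Step 2: partial derivatives
  f_x(x, y) = -3*x**2 + 4*x*y - 2*x + y + 2, f_y(x, y) = 2*x**2 + x - 6*y**2 - 4*y + 2.
  f_x(P) = 8, f_y(P) = -43 (gradient nonzero, so P is smooth).
Step 3: tangent line at P: 8·(x − 3) + -43·(y − 3) = 0.
Expanding: 8*x - 43*y + 105 = 0.


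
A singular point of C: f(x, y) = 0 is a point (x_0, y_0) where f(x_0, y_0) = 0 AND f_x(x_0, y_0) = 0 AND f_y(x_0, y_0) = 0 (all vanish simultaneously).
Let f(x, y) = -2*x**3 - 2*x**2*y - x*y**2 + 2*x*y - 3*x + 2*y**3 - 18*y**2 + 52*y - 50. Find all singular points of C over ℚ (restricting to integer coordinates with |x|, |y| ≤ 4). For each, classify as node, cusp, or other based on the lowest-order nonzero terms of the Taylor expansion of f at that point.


Singular points: {(-1, 3)}; classification: cusp.

Compute partial derivatives:
  f_x = -6*x**2 - 4*x*y - y**2 + 2*y - 3.
  f_y = -2*x**2 - 2*x*y + 2*x + 6*y**2 - 36*y + 52.
Scan x_0 ∈ {−4, ..., 4}. For each x_0, f_y(x_0, y) is a polynomial in y; find its integer roots y ∈ {−4, ..., 4}, then test f_x and f at those candidates.
  x = -4: f_y(-4, y) = 6*y**2 - 28*y + 12; no integer root y with |y| ≤ 4.
  x = -3: f_y(-3, y) = 6*y**2 - 30*y + 28; no integer root y with |y| ≤ 4.
  x = -2: f_y(-2, y) = 6*y**2 - 32*y + 40; vanishes at y ∈ {2}. (-2, 2): f_x = -11 ≠ 0.
  x = -1: f_y(-1, y) = 6*y**2 - 34*y + 48; vanishes at y ∈ {3}. (-1, 3): f_x = 0, f = 0 — SINGULAR.
  x = 0: f_y(0, y) = 6*y**2 - 36*y + 52; no integer root y with |y| ≤ 4.
  x = 1: f_y(1, y) = 6*y**2 - 38*y + 52; vanishes at y ∈ {2}. (1, 2): f_x = -17 ≠ 0.
  x = 2: f_y(2, y) = 6*y**2 - 40*y + 48; no integer root y with |y| ≤ 4.
  x = 3: f_y(3, y) = 6*y**2 - 42*y + 40; no integer root y with |y| ≤ 4.
  x = 4: f_y(4, y) = 6*y**2 - 44*y + 28; no integer root y with |y| ≤ 4.
Only singular point on the grid: (-1, 3).
Classify: substitute x = -1 + u, y = 3 + v and expand: f = -2*u**3 - 2*u**2*v - u*v**2 + 2*v**3 + v**2.
No constant or linear terms (consistent with a singular point). Quadratic part: v**2. Cubic part: -2*u**3 - 2*u**2*v - u*v**2 + 2*v**3.
The quadratic part v**2 is a perfect square, so there is a single (double) tangent line v = 0, i.e. y = 3. Restricting the cubic part to that line (v = 0) leaves -2*u**3 ≠ 0, so f is not divisible by v and the branch is v² ≈ 2*u**3 to lowest order — this is a cusp.
Classification: cusp.


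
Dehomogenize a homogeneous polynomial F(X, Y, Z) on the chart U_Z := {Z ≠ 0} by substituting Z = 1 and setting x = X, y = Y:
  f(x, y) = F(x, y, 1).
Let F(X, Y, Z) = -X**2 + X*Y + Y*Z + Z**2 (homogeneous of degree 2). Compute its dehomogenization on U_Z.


f(x, y) = -x**2 + x*y + y + 1

On U_Z we set Z = 1. Each monomial c·X^i·Y^j·Z^k in F becomes c·x^i·y^j·1^k = c·x^i·y^j.
Substituting Z = 1: F(X, Y, 1) = -x**2 + x*y + y + 1.
Note: deg(f) ≤ deg(F) = 2; strict inequality happens when F is divisible by Z (lost terms).


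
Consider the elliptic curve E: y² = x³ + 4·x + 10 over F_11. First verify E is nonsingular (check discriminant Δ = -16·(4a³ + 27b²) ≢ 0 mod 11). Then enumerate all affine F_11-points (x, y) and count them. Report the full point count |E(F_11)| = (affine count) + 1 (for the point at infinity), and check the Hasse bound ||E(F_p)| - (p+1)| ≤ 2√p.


Affine points = {(1, 2), (1, 9), (2, 2), (2, 9), (3, 4), (3, 7), (5, 1), (5, 10), (8, 2), (8, 9), (9, 4), (9, 7), (10, 4), (10, 7)}; affine count = 14; |E(F_11)| = 15.

Discriminant check: Δ ∝ 4a³ + 27b² = 4·4³ + 27·10² = 4·64 + 27·100 ≡ 8 (mod 11). Nonzero ⇒ E is nonsingular.
For each x ∈ F_11, compute rhs = x³ + 4·x + 10 mod 11, then count y ∈ F_11 with y² ≡ rhs.
  x = 0: rhs = 10, matching y values: none (0 points).
  x = 1: rhs = 4, matching y values: 2, 9 (2 points).
  x = 2: rhs = 4, matching y values: 2, 9 (2 points).
  x = 3: rhs = 5, matching y values: 4, 7 (2 points).
  x = 4: rhs = 2, matching y values: none (0 points).
  x = 5: rhs = 1, matching y values: 1, 10 (2 points).
  x = 6: rhs = 8, matching y values: none (0 points).
  x = 7: rhs = 7, matching y values: none (0 points).
  x = 8: rhs = 4, matching y values: 2, 9 (2 points).
  x = 9: rhs = 5, matching y values: 4, 7 (2 points).
  x = 10: rhs = 5, matching y values: 4, 7 (2 points).
Total affine count: 14.
Full point count |E(F_11)| = 14 + 1 = 15.
Hasse bound: |15 − (11+1)| = |3| = 3 ≤ 2√11 ≈ 6.6332 ✓.


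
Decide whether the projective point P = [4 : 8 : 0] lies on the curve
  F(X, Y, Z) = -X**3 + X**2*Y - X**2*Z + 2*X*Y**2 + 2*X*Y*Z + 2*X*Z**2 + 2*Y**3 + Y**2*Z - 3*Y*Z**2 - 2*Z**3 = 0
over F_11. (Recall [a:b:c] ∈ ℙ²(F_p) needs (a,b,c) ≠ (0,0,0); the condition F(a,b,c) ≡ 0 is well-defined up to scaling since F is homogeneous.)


F(4,8,0) ≡ 5 (mod 11); P is NOT on the curve.

Evaluate F(4, 8, 0) term-by-term (mod 11).
  -X**3 ↦ -1·64·1·1 = -64
  X**2*Y ↦ 1·16·8·1 = 128
  -X**2*Z ↦ -1·16·1·0 = 0
  2*X*Y**2 ↦ 2·4·64·1 = 512
  2*X*Y*Z ↦ 2·4·8·0 = 0
  2*X*Z**2 ↦ 2·4·1·0 = 0
  2*Y**3 ↦ 2·1·512·1 = 1024
  Y**2*Z ↦ 1·1·64·0 = 0
  -3*Y*Z**2 ↦ -3·1·8·0 = 0
  -2*Z**3 ↦ -2·1·1·0 = 0
Sum: F(4, 8, 0) = (-64) + (128) + (0) + (512) + (0) + (0) + (1024) + (0) + (0) + (0) = 1600.
Reducing mod 11: 1600 ≡ 5 (mod 11).
Since F(a, b, c) ≡ 5 ≠ 0 (mod 11), P does NOT lie on the curve.


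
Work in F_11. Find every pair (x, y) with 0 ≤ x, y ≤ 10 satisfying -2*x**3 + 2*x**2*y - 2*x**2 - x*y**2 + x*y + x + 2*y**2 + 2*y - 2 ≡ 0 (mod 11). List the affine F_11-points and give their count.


Affine F_11-points: {(0, 3), (0, 7), (1, 8), (1, 9), (2, 2), (3, 3), (3, 9), (4, 9), (4, 10), (5, 0), (5, 8), (7, 7), (7, 10), (9, 10), (10, 3), (10, 7)}; count = 16.

For each of the 121 pairs (x, y) ∈ F_11², evaluate f(x, y) mod 11. Record the zeros.
  x = 0: [0↦9, 1↦2, 2↦10, 3↦0, 4↦5, 5↦3, 6↦5, 7↦0, 8↦10, 9↦2, 10↦9]  zeros at y ∈ {3, 7}
  x = 1: [0↦6, 1↦1, 2↦9, 3↦8, 4↦9, 5↦1, 6↦6, 7↦2, 8↦0, 9↦0, 10↦2]  zeros at y ∈ {8, 9}
  x = 2: [0↦9, 1↦10, 2↦0, 3↦1, 4↦2, 5↦3, 6↦4, 7↦5, 8↦6, 9↦7, 10↦8]  zeros at y ∈ {2}
  x = 3: [0↦6, 1↦6, 2↦4, 3↦0, 4↦5, 5↦8, 6↦9, 7↦8, 8↦5, 9↦0, 10↦4]  zeros at y ∈ {3, 9}
  x = 4: [0↦7, 1↦10, 2↦9, 3↦4, 4↦6, 5↦4, 6↦9, 7↦10, 8↦7, 9↦0, 10↦0]  zeros at y ∈ {9, 10}
  x = 5: [0↦0, 1↦10, 2↦3, 3↦1, 4↦4, 5↦1, 6↦3, 7↦10, 8↦0, 9↦6, 10↦6]  zeros at y ∈ {0, 8}
  x = 6: [0↦6, 1↦5, 2↦7, 3↦1, 4↦9, 5↦9, 6↦1, 7↦7, 8↦5, 9↦6, 10↦10]  zeros at y ∈ ∅
  x = 7: [0↦2, 1↦5, 2↦9, 3↦3, 4↦9, 5↦5, 6↦2, 7↦0, 8↦10, 9↦10, 10↦0]  zeros at y ∈ {7, 10}
  x = 8: [0↦9, 1↦9, 2↦8, 3↦6, 4↦3, 5↦10, 6↦5, 7↦10, 8↦3, 9↦6, 10↦8]  zeros at y ∈ ∅
  x = 9: [0↦4, 1↦5, 2↦3, 3↦9, 4↦1, 5↦1, 6↦9, 7↦3, 8↦5, 9↦4, 10↦0]  zeros at y ∈ {10}
  x = 10: [0↦8, 1↦3, 2↦4, 3↦0, 4↦2, 5↦10, 6↦2, 7↦0, 8↦4, 9↦3, 10↦8]  zeros at y ∈ {3, 7}
Collecting zeros: affine points = {(0, 3), (0, 7), (1, 8), (1, 9), (2, 2), (3, 3), (3, 9), (4, 9), (4, 10), (5, 0), (5, 8), (7, 7), (7, 10), (9, 10), (10, 3), (10, 7)}.
Total count |C(F_11)_aff| = 16.


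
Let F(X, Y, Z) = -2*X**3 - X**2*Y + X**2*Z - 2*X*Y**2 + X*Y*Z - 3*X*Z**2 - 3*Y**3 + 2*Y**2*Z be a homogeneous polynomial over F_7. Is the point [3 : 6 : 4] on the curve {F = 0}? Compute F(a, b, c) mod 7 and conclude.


F(3,6,4) ≡ 1 (mod 7); P is NOT on the curve.

Evaluate F(3, 6, 4) term-by-term (mod 7).
  -2*X**3 ↦ -2·27·1·1 = -54
  -X**2*Y ↦ -1·9·6·1 = -54
  X**2*Z ↦ 1·9·1·4 = 36
  -2*X*Y**2 ↦ -2·3·36·1 = -216
  X*Y*Z ↦ 1·3·6·4 = 72
  -3*X*Z**2 ↦ -3·3·1·16 = -144
  -3*Y**3 ↦ -3·1·216·1 = -648
  2*Y**2*Z ↦ 2·1·36·4 = 288
Sum: F(3, 6, 4) = (-54) + (-54) + (36) + (-216) + (72) + (-144) + (-648) + (288) = -720.
Reducing mod 7: -720 ≡ 1 (mod 7).
Since F(a, b, c) ≡ 1 ≠ 0 (mod 7), P does NOT lie on the curve.


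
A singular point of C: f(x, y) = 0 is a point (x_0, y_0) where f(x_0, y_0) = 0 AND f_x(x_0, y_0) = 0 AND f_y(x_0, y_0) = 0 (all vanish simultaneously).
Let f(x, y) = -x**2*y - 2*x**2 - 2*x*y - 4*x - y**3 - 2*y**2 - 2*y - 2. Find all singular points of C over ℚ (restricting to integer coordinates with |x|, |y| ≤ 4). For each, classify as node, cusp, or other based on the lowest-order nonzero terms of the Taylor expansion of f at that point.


Singular points: {(-1, -1)}; classification: node.

Compute partial derivatives:
  f_x = -2*x*y - 4*x - 2*y - 4.
  f_y = -x**2 - 2*x - 3*y**2 - 4*y - 2.
Scan x_0 ∈ {−4, ..., 4}. For each x_0, f_y(x_0, y) is a polynomial in y; find its integer roots y ∈ {−4, ..., 4}, then test f_x and f at those candidates.
  x = -4: f_y(-4, y) = -3*y**2 - 4*y - 10; no integer root y with |y| ≤ 4.
  x = -3: f_y(-3, y) = -3*y**2 - 4*y - 5; no integer root y with |y| ≤ 4.
  x = -2: f_y(-2, y) = -3*y**2 - 4*y - 2; no integer root y with |y| ≤ 4.
  x = -1: f_y(-1, y) = -3*y**2 - 4*y - 1; vanishes at y ∈ {-1}. (-1, -1): f_x = 0, f = 0 — SINGULAR.
  x = 0: f_y(0, y) = -3*y**2 - 4*y - 2; no integer root y with |y| ≤ 4.
  x = 1: f_y(1, y) = -3*y**2 - 4*y - 5; no integer root y with |y| ≤ 4.
  x = 2: f_y(2, y) = -3*y**2 - 4*y - 10; no integer root y with |y| ≤ 4.
  x = 3: f_y(3, y) = -3*y**2 - 4*y - 17; no integer root y with |y| ≤ 4.
  x = 4: f_y(4, y) = -3*y**2 - 4*y - 26; no integer root y with |y| ≤ 4.
Only singular point on the grid: (-1, -1).
Classify: substitute x = -1 + u, y = -1 + v and expand: f = -u**2*v - u**2 - v**3 + v**2.
No constant or linear terms (consistent with a singular point). Quadratic part: -u**2 + v**2. Cubic part: -u**2*v - v**3.
The quadratic part v**2 - u**2 = (v − u)(v + u) splits into two distinct linear factors, so there are two distinct tangent lines y − -1 = ±(x − -1) — this is a node (ordinary double point).
Classification: node.


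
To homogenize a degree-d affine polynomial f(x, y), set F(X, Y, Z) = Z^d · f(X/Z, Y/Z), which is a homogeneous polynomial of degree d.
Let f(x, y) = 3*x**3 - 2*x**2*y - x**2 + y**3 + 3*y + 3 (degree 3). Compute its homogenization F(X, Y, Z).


F(X, Y, Z) = 3*X**3 - 2*X**2*Y - X**2*Z + Y**3 + 3*Y*Z**2 + 3*Z**3

deg(f) = 3.
Substitute x = X/Z, y = Y/Z into f, then multiply by Z^3.
  monomial 3·x^3·y^0 ↦ 3·X^3·Y^0·Z^0.
  monomial -2·x^2·y^1 ↦ -2·X^2·Y^1·Z^0.
  monomial -1·x^2·y^0 ↦ -1·X^2·Y^0·Z^1.
  monomial 1·x^0·y^3 ↦ 1·X^0·Y^3·Z^0.
  monomial 3·x^0·y^1 ↦ 3·X^0·Y^1·Z^2.
  monomial 3·x^0·y^0 ↦ 3·X^0·Y^0·Z^3.
Collecting: F(X, Y, Z) = 3*X**3 - 2*X**2*Y - X**2*Z + Y**3 + 3*Y*Z**2 + 3*Z**3.


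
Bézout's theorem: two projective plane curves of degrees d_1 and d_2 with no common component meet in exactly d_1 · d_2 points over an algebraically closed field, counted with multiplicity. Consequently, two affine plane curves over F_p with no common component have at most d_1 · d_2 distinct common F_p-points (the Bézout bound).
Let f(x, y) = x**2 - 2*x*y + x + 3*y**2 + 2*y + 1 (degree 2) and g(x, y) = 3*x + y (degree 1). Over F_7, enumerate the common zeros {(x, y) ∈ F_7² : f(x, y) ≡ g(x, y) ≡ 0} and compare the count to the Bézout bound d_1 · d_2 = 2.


Common zeros: {(4, 2), (5, 6)}; count = 2; Bézout bound = 2.

deg(f) = 2, deg(g) = 1, so Bézout bound = 2.
Scan x ∈ F_7. For each x, list the y ∈ F_7 with f(x, y) ≡ 0 and those with g(x, y) ≡ 0 (mod 7); the common zeros in that column are the intersection.
  x = 0: f ≡ 0 at y ∈ ∅; g ≡ 0 at y ∈ {0}; common: ∅.
  x = 1: f ≡ 0 at y ∈ ∅; g ≡ 0 at y ∈ {4}; common: ∅.
  x = 2: f ≡ 0 at y ∈ {0, 3}; g ≡ 0 at y ∈ {1}; common: ∅.
  x = 3: f ≡ 0 at y ∈ {3}; g ≡ 0 at y ∈ {5}; common: ∅.
  x = 4: f ≡ 0 at y ∈ {0, 2}; g ≡ 0 at y ∈ {2}; common: {2}.
  x = 5: f ≡ 0 at y ∈ {6}; g ≡ 0 at y ∈ {6}; common: {6}.
  x = 6: f ≡ 0 at y ∈ {2, 6}; g ≡ 0 at y ∈ {3}; common: ∅.
Collecting: common zeros = {(4, 2), (5, 6)}, so the count is 2.
Comparison with the Bézout bound: 2 ≤ 2 = deg(f)·deg(g), as expected for curves with no common component (the bound is attained).


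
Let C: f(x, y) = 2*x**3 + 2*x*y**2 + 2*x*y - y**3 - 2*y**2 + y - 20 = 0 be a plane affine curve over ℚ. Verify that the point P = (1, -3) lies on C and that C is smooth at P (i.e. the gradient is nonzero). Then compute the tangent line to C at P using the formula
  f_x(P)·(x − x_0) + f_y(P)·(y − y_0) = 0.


Tangent line at P: 18*x - 24*y - 90 = 0.

Step 1: f(1, -3) = 0, so P lies on C.
Step 2: partial derivatives
  f_x(x, y) = 6*x**2 + 2*y**2 + 2*y, f_y(x, y) = 4*x*y + 2*x - 3*y**2 - 4*y + 1.
  f_x(P) = 18, f_y(P) = -24 (gradient nonzero, so P is smooth).
Step 3: tangent line at P: 18·(x − 1) + -24·(y − -3) = 0.
Expanding: 18*x - 24*y - 90 = 0.


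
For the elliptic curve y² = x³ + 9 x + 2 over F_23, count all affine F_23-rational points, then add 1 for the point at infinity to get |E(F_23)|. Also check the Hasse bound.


Affine points = {(0, 5), (0, 18), (1, 9), (1, 14), (11, 11), (11, 12), (13, 4), (13, 19), (15, 4), (15, 19), (17, 10), (17, 13), (18, 4), (18, 19)}; affine count = 14; |E(F_23)| = 15.

Discriminant check: Δ ∝ 4a³ + 27b² = 4·9³ + 27·2² = 4·729 + 27·4 ≡ 11 (mod 23). Nonzero ⇒ E is nonsingular.
For each x ∈ F_23, compute rhs = x³ + 9·x + 2 mod 23, then count y ∈ F_23 with y² ≡ rhs.
  x = 0: rhs = 2, matching y values: 5, 18 (2 points).
  x = 1: rhs = 12, matching y values: 9, 14 (2 points).
  x = 2: rhs = 5, matching y values: none (0 points).
  x = 3: rhs = 10, matching y values: none (0 points).
  x = 4: rhs = 10, matching y values: none (0 points).
  x = 5: rhs = 11, matching y values: none (0 points).
  x = 6: rhs = 19, matching y values: none (0 points).
  x = 7: rhs = 17, matching y values: none (0 points).
  x = 8: rhs = 11, matching y values: none (0 points).
  x = 9: rhs = 7, matching y values: none (0 points).
  x = 10: rhs = 11, matching y values: none (0 points).
  x = 11: rhs = 6, matching y values: 11, 12 (2 points).
  x = 12: rhs = 21, matching y values: none (0 points).
  x = 13: rhs = 16, matching y values: 4, 19 (2 points).
  x = 14: rhs = 20, matching y values: none (0 points).
  x = 15: rhs = 16, matching y values: 4, 19 (2 points).
  x = 16: rhs = 10, matching y values: none (0 points).
  x = 17: rhs = 8, matching y values: 10, 13 (2 points).
  x = 18: rhs = 16, matching y values: 4, 19 (2 points).
  x = 19: rhs = 17, matching y values: none (0 points).
  x = 20: rhs = 17, matching y values: none (0 points).
  x = 21: rhs = 22, matching y values: none (0 points).
  x = 22: rhs = 15, matching y values: none (0 points).
Total affine count: 14.
Full point count |E(F_23)| = 14 + 1 = 15.
Hasse bound: |15 − (23+1)| = |-9| = 9 ≤ 2√23 ≈ 9.5917 ✓.


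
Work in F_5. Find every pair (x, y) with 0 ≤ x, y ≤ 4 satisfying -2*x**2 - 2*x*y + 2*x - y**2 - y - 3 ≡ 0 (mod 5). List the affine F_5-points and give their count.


Affine F_5-points: {(0, 1), (0, 3), (3, 0), (3, 3)}; count = 4.

For each of the 25 pairs (x, y) ∈ F_5², evaluate f(x, y) mod 5. Record the zeros.
  x = 0: [0↦2, 1↦0, 2↦1, 3↦0, 4↦2]  zeros at y ∈ {1, 3}
  x = 1: [0↦2, 1↦3, 2↦2, 3↦4, 4↦4]  zeros at y ∈ ∅
  x = 2: [0↦3, 1↦2, 2↦4, 3↦4, 4↦2]  zeros at y ∈ ∅
  x = 3: [0↦0, 1↦2, 2↦2, 3↦0, 4↦1]  zeros at y ∈ {0, 3}
  x = 4: [0↦3, 1↦3, 2↦1, 3↦2, 4↦1]  zeros at y ∈ ∅
Collecting zeros: affine points = {(0, 1), (0, 3), (3, 0), (3, 3)}.
Total count |C(F_5)_aff| = 4.


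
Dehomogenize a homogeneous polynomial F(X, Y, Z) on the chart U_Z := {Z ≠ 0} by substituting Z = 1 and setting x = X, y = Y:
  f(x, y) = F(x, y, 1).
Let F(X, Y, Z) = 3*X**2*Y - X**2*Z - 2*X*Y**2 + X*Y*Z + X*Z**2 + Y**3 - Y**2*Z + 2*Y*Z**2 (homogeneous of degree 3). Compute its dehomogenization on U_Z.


f(x, y) = 3*x**2*y - x**2 - 2*x*y**2 + x*y + x + y**3 - y**2 + 2*y

On U_Z we set Z = 1. Each monomial c·X^i·Y^j·Z^k in F becomes c·x^i·y^j·1^k = c·x^i·y^j.
Substituting Z = 1: F(X, Y, 1) = 3*x**2*y - x**2 - 2*x*y**2 + x*y + x + y**3 - y**2 + 2*y.
Note: deg(f) ≤ deg(F) = 3; strict inequality happens when F is divisible by Z (lost terms).


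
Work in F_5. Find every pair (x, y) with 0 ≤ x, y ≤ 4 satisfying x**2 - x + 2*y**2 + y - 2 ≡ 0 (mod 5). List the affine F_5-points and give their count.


Affine F_5-points: {(2, 0), (2, 2), (3, 3), (3, 4), (4, 0), (4, 2)}; count = 6.

For each of the 25 pairs (x, y) ∈ F_5², evaluate f(x, y) mod 5. Record the zeros.
  x = 0: [0↦3, 1↦1, 2↦3, 3↦4, 4↦4]  zeros at y ∈ ∅
  x = 1: [0↦3, 1↦1, 2↦3, 3↦4, 4↦4]  zeros at y ∈ ∅
  x = 2: [0↦0, 1↦3, 2↦0, 3↦1, 4↦1]  zeros at y ∈ {0, 2}
  x = 3: [0↦4, 1↦2, 2↦4, 3↦0, 4↦0]  zeros at y ∈ {3, 4}
  x = 4: [0↦0, 1↦3, 2↦0, 3↦1, 4↦1]  zeros at y ∈ {0, 2}
Collecting zeros: affine points = {(2, 0), (2, 2), (3, 3), (3, 4), (4, 0), (4, 2)}.
Total count |C(F_5)_aff| = 6.


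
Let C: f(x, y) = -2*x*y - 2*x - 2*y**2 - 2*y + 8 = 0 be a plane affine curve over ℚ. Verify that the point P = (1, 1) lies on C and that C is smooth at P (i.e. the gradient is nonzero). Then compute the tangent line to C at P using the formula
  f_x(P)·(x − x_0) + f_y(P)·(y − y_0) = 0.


Tangent line at P: -4*x - 8*y + 12 = 0.

Step 1: f(1, 1) = 0, so P lies on C.
Step 2: partial derivatives
  f_x(x, y) = -2*y - 2, f_y(x, y) = -2*x - 4*y - 2.
  f_x(P) = -4, f_y(P) = -8 (gradient nonzero, so P is smooth).
Step 3: tangent line at P: -4·(x − 1) + -8·(y − 1) = 0.
Expanding: -4*x - 8*y + 12 = 0.


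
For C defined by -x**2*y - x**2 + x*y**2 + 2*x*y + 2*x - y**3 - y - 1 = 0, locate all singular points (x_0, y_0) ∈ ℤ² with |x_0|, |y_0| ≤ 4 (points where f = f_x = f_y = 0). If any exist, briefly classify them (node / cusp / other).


Singular points: {(1, 0)}; classification: node.

Compute partial derivatives:
  f_x = -2*x*y - 2*x + y**2 + 2*y + 2.
  f_y = -x**2 + 2*x*y + 2*x - 3*y**2 - 1.
Scan x_0 ∈ {−4, ..., 4}. For each x_0, f_y(x_0, y) is a polynomial in y; find its integer roots y ∈ {−4, ..., 4}, then test f_x and f at those candidates.
  x = -4: f_y(-4, y) = -3*y**2 - 8*y - 25; no integer root y with |y| ≤ 4.
  x = -3: f_y(-3, y) = -3*y**2 - 6*y - 16; no integer root y with |y| ≤ 4.
  x = -2: f_y(-2, y) = -3*y**2 - 4*y - 9; no integer root y with |y| ≤ 4.
  x = -1: f_y(-1, y) = -3*y**2 - 2*y - 4; no integer root y with |y| ≤ 4.
  x = 0: f_y(0, y) = -3*y**2 - 1; no integer root y with |y| ≤ 4.
  x = 1: f_y(1, y) = -3*y**2 + 2*y; vanishes at y ∈ {0}. (1, 0): f_x = 0, f = 0 — SINGULAR.
  x = 2: f_y(2, y) = -3*y**2 + 4*y - 1; vanishes at y ∈ {1}. (2, 1): f_x = -3 ≠ 0.
  x = 3: f_y(3, y) = -3*y**2 + 6*y - 4; no integer root y with |y| ≤ 4.
  x = 4: f_y(4, y) = -3*y**2 + 8*y - 9; no integer root y with |y| ≤ 4.
Only singular point on the grid: (1, 0).
Classify: substitute x = 1 + u, y = 0 + v and expand: f = -u**2*v - u**2 + u*v**2 - v**3 + v**2.
No constant or linear terms (consistent with a singular point). Quadratic part: -u**2 + v**2. Cubic part: -u**2*v + u*v**2 - v**3.
The quadratic part v**2 - u**2 = (v − u)(v + u) splits into two distinct linear factors, so there are two distinct tangent lines y − 0 = ±(x − 1) — this is a node (ordinary double point).
Classification: node.


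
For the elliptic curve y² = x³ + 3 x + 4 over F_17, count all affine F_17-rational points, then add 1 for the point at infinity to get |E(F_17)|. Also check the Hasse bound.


Affine points = {(0, 2), (0, 15), (1, 5), (1, 12), (2, 1), (2, 16), (5, 5), (5, 12), (6, 0), (8, 8), (8, 9), (11, 5), (11, 12), (12, 0), (13, 8), (13, 9), (14, 6), (14, 11), (16, 0)}; affine count = 19; |E(F_17)| = 20.

Discriminant check: Δ ∝ 4a³ + 27b² = 4·3³ + 27·4² = 4·27 + 27·16 ≡ 13 (mod 17). Nonzero ⇒ E is nonsingular.
For each x ∈ F_17, compute rhs = x³ + 3·x + 4 mod 17, then count y ∈ F_17 with y² ≡ rhs.
  x = 0: rhs = 4, matching y values: 2, 15 (2 points).
  x = 1: rhs = 8, matching y values: 5, 12 (2 points).
  x = 2: rhs = 1, matching y values: 1, 16 (2 points).
  x = 3: rhs = 6, matching y values: none (0 points).
  x = 4: rhs = 12, matching y values: none (0 points).
  x = 5: rhs = 8, matching y values: 5, 12 (2 points).
  x = 6: rhs = 0, matching y values: 0 (1 points).
  x = 7: rhs = 11, matching y values: none (0 points).
  x = 8: rhs = 13, matching y values: 8, 9 (2 points).
  x = 9: rhs = 12, matching y values: none (0 points).
  x = 10: rhs = 14, matching y values: none (0 points).
  x = 11: rhs = 8, matching y values: 5, 12 (2 points).
  x = 12: rhs = 0, matching y values: 0 (1 points).
  x = 13: rhs = 13, matching y values: 8, 9 (2 points).
  x = 14: rhs = 2, matching y values: 6, 11 (2 points).
  x = 15: rhs = 7, matching y values: none (0 points).
  x = 16: rhs = 0, matching y values: 0 (1 points).
Total affine count: 19.
Full point count |E(F_17)| = 19 + 1 = 20.
Hasse bound: |20 − (17+1)| = |2| = 2 ≤ 2√17 ≈ 8.2462 ✓.


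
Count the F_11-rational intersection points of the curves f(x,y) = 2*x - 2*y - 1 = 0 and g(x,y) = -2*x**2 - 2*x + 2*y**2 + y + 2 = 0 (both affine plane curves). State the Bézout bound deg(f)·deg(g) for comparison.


Common zeros: {(8, 2)}; count = 1; Bézout bound = 2.

deg(f) = 1, deg(g) = 2, so Bézout bound = 2.
Scan x ∈ F_11. For each x, list the y ∈ F_11 with f(x, y) ≡ 0 and those with g(x, y) ≡ 0 (mod 11); the common zeros in that column are the intersection.
  x = 0: f ≡ 0 at y ∈ {5}; g ≡ 0 at y ∈ ∅; common: ∅.
  x = 1: f ≡ 0 at y ∈ {6}; g ≡ 0 at y ∈ ∅; common: ∅.
  x = 2: f ≡ 0 at y ∈ {7}; g ≡ 0 at y ∈ {2, 3}; common: ∅.
  x = 3: f ≡ 0 at y ∈ {8}; g ≡ 0 at y ∈ {0, 5}; common: ∅.
  x = 4: f ≡ 0 at y ∈ {9}; g ≡ 0 at y ∈ ∅; common: ∅.
  x = 5: f ≡ 0 at y ∈ {10}; g ≡ 0 at y ∈ {1, 4}; common: ∅.
  x = 6: f ≡ 0 at y ∈ {0}; g ≡ 0 at y ∈ ∅; common: ∅.
  x = 7: f ≡ 0 at y ∈ {1}; g ≡ 0 at y ∈ {0, 5}; common: ∅.
  x = 8: f ≡ 0 at y ∈ {2}; g ≡ 0 at y ∈ {2, 3}; common: {2}.
  x = 9: f ≡ 0 at y ∈ {3}; g ≡ 0 at y ∈ ∅; common: ∅.
  x = 10: f ≡ 0 at y ∈ {4}; g ≡ 0 at y ∈ ∅; common: ∅.
Collecting: common zeros = {(8, 2)}, so the count is 1.
Comparison with the Bézout bound: 1 ≤ 2 = deg(f)·deg(g), as expected for curves with no common component (the affine F_11-count falls short of the bound because intersections may lie at infinity, over extension fields, or carry multiplicity).


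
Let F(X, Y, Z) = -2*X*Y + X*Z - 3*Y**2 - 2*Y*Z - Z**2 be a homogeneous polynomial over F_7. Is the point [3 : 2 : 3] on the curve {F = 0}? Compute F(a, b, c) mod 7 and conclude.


F(3,2,3) ≡ 6 (mod 7); P is NOT on the curve.

Evaluate F(3, 2, 3) term-by-term (mod 7).
  -2*X*Y ↦ -2·3·2·1 = -12
  X*Z ↦ 1·3·1·3 = 9
  -3*Y**2 ↦ -3·1·4·1 = -12
  -2*Y*Z ↦ -2·1·2·3 = -12
  -Z**2 ↦ -1·1·1·9 = -9
Sum: F(3, 2, 3) = (-12) + (9) + (-12) + (-12) + (-9) = -36.
Reducing mod 7: -36 ≡ 6 (mod 7).
Since F(a, b, c) ≡ 6 ≠ 0 (mod 7), P does NOT lie on the curve.


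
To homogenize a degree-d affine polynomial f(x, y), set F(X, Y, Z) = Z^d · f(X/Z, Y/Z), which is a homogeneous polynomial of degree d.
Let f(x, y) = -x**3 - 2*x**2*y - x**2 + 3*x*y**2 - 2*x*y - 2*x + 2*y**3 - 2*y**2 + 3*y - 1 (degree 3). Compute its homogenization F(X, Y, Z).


F(X, Y, Z) = -X**3 - 2*X**2*Y - X**2*Z + 3*X*Y**2 - 2*X*Y*Z - 2*X*Z**2 + 2*Y**3 - 2*Y**2*Z + 3*Y*Z**2 - Z**3

deg(f) = 3.
Substitute x = X/Z, y = Y/Z into f, then multiply by Z^3.
  monomial -1·x^3·y^0 ↦ -1·X^3·Y^0·Z^0.
  monomial -2·x^2·y^1 ↦ -2·X^2·Y^1·Z^0.
  monomial -1·x^2·y^0 ↦ -1·X^2·Y^0·Z^1.
  monomial 3·x^1·y^2 ↦ 3·X^1·Y^2·Z^0.
  monomial -2·x^1·y^1 ↦ -2·X^1·Y^1·Z^1.
  monomial -2·x^1·y^0 ↦ -2·X^1·Y^0·Z^2.
  monomial 2·x^0·y^3 ↦ 2·X^0·Y^3·Z^0.
  monomial -2·x^0·y^2 ↦ -2·X^0·Y^2·Z^1.
  monomial 3·x^0·y^1 ↦ 3·X^0·Y^1·Z^2.
  monomial -1·x^0·y^0 ↦ -1·X^0·Y^0·Z^3.
Collecting: F(X, Y, Z) = -X**3 - 2*X**2*Y - X**2*Z + 3*X*Y**2 - 2*X*Y*Z - 2*X*Z**2 + 2*Y**3 - 2*Y**2*Z + 3*Y*Z**2 - Z**3.


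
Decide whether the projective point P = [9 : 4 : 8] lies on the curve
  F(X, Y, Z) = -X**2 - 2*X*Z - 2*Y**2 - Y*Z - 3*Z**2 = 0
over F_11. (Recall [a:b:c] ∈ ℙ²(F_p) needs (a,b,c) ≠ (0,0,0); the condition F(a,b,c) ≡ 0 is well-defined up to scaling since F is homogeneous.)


F(9,4,8) ≡ 3 (mod 11); P is NOT on the curve.

Evaluate F(9, 4, 8) term-by-term (mod 11).
  -X**2 ↦ -1·81·1·1 = -81
  -2*X*Z ↦ -2·9·1·8 = -144
  -2*Y**2 ↦ -2·1·16·1 = -32
  -Y*Z ↦ -1·1·4·8 = -32
  -3*Z**2 ↦ -3·1·1·64 = -192
Sum: F(9, 4, 8) = (-81) + (-144) + (-32) + (-32) + (-192) = -481.
Reducing mod 11: -481 ≡ 3 (mod 11).
Since F(a, b, c) ≡ 3 ≠ 0 (mod 11), P does NOT lie on the curve.


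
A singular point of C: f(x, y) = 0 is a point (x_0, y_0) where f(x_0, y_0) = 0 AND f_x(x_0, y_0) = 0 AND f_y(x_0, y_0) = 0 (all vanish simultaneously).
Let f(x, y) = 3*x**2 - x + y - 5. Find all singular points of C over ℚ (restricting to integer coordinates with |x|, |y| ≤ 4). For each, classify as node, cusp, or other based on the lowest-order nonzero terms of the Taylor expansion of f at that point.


No singular points in the scanned grid; C is smooth there.

Compute partial derivatives:
  f_x = 6*x - 1.
  f_y = 1.
f_y = 1 is a nonzero constant, so f_y never vanishes: no point (x, y) can satisfy f = f_x = f_y = 0. In particular no (x, y) ∈ {−4, ..., 4}² is singular; the curve is smooth.


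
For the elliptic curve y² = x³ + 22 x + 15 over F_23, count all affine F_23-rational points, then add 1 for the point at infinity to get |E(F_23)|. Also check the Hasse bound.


Affine points = {(3, 4), (3, 19), (4, 11), (4, 12), (6, 8), (6, 15), (7, 11), (7, 12), (8, 6), (8, 17), (10, 4), (10, 19), (11, 1), (11, 22), (12, 11), (12, 12), (14, 10), (14, 13), (16, 1), (16, 22), (17, 9), (17, 14), (19, 1), (19, 22), (21, 3), (21, 20)}; affine count = 26; |E(F_23)| = 27.

Discriminant check: Δ ∝ 4a³ + 27b² = 4·22³ + 27·15² = 4·10648 + 27·225 ≡ 22 (mod 23). Nonzero ⇒ E is nonsingular.
For each x ∈ F_23, compute rhs = x³ + 22·x + 15 mod 23, then count y ∈ F_23 with y² ≡ rhs.
  x = 0: rhs = 15, matching y values: none (0 points).
  x = 1: rhs = 15, matching y values: none (0 points).
  x = 2: rhs = 21, matching y values: none (0 points).
  x = 3: rhs = 16, matching y values: 4, 19 (2 points).
  x = 4: rhs = 6, matching y values: 11, 12 (2 points).
  x = 5: rhs = 20, matching y values: none (0 points).
  x = 6: rhs = 18, matching y values: 8, 15 (2 points).
  x = 7: rhs = 6, matching y values: 11, 12 (2 points).
  x = 8: rhs = 13, matching y values: 6, 17 (2 points).
  x = 9: rhs = 22, matching y values: none (0 points).
  x = 10: rhs = 16, matching y values: 4, 19 (2 points).
  x = 11: rhs = 1, matching y values: 1, 22 (2 points).
  x = 12: rhs = 6, matching y values: 11, 12 (2 points).
  x = 13: rhs = 14, matching y values: none (0 points).
  x = 14: rhs = 8, matching y values: 10, 13 (2 points).
  x = 15: rhs = 17, matching y values: none (0 points).
  x = 16: rhs = 1, matching y values: 1, 22 (2 points).
  x = 17: rhs = 12, matching y values: 9, 14 (2 points).
  x = 18: rhs = 10, matching y values: none (0 points).
  x = 19: rhs = 1, matching y values: 1, 22 (2 points).
  x = 20: rhs = 14, matching y values: none (0 points).
  x = 21: rhs = 9, matching y values: 3, 20 (2 points).
  x = 22: rhs = 15, matching y values: none (0 points).
Total affine count: 26.
Full point count |E(F_23)| = 26 + 1 = 27.
Hasse bound: |27 − (23+1)| = |3| = 3 ≤ 2√23 ≈ 9.5917 ✓.


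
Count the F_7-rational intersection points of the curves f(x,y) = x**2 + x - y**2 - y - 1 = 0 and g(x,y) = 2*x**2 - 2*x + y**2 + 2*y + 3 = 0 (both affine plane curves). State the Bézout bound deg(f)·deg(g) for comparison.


Common zeros: {(4, 3)}; count = 1; Bézout bound = 4.

deg(f) = 2, deg(g) = 2, so Bézout bound = 4.
Scan x ∈ F_7. For each x, list the y ∈ F_7 with f(x, y) ≡ 0 and those with g(x, y) ≡ 0 (mod 7); the common zeros in that column are the intersection.
  x = 0: f ≡ 0 at y ∈ {2, 4}; g ≡ 0 at y ∈ ∅; common: ∅.
  x = 1: f ≡ 0 at y ∈ ∅; g ≡ 0 at y ∈ ∅; common: ∅.
  x = 2: f ≡ 0 at y ∈ {3}; g ≡ 0 at y ∈ {0, 5}; common: ∅.
  x = 3: f ≡ 0 at y ∈ ∅; g ≡ 0 at y ∈ {6}; common: ∅.
  x = 4: f ≡ 0 at y ∈ {3}; g ≡ 0 at y ∈ {2, 3}; common: {3}.
  x = 5: f ≡ 0 at y ∈ ∅; g ≡ 0 at y ∈ {6}; common: ∅.
  x = 6: f ≡ 0 at y ∈ {2, 4}; g ≡ 0 at y ∈ {0, 5}; common: ∅.
Collecting: common zeros = {(4, 3)}, so the count is 1.
Comparison with the Bézout bound: 1 ≤ 4 = deg(f)·deg(g), as expected for curves with no common component (the affine F_7-count falls short of the bound because intersections may lie at infinity, over extension fields, or carry multiplicity).


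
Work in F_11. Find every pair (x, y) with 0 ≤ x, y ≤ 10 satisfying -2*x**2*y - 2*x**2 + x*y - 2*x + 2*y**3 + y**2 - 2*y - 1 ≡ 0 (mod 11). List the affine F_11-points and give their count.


Affine F_11-points: {(0, 1), (0, 5), (0, 10), (1, 9), (2, 4), (2, 6), (3, 5), (3, 6), (4, 7), (7, 4), (7, 8), (8, 1), (8, 7), (8, 8), (9, 3)}; count = 15.

For each of the 121 pairs (x, y) ∈ F_11², evaluate f(x, y) mod 11. Record the zeros.
  x = 0: [0↦10, 1↦0, 2↦4, 3↦1, 4↦3, 5↦0, 6↦4, 7↦5, 8↦4, 9↦2, 10↦0]  zeros at y ∈ {1, 5, 10}
  x = 1: [0↦6, 1↦6, 2↦9, 3↦5, 4↦6, 5↦2, 6↦5, 7↦5, 8↦3, 9↦0, 10↦8]  zeros at y ∈ {9}
  x = 2: [0↦9, 1↦4, 2↦2, 3↦4, 4↦0, 5↦2, 6↦0, 7↦6, 8↦10, 9↦2, 10↦5]  zeros at y ∈ {4, 6}
  x = 3: [0↦8, 1↦5, 2↦5, 3↦9, 4↦7, 5↦0, 6↦0, 7↦8, 8↦3, 9↦8, 10↦2]  zeros at y ∈ {5, 6}
  x = 4: [0↦3, 1↦9, 2↦7, 3↦9, 4↦5, 5↦7, 6↦5, 7↦0, 8↦4, 9↦7, 10↦10]  zeros at y ∈ {7}
  x = 5: [0↦5, 1↦5, 2↦8, 3↦4, 4↦5, 5↦1, 6↦4, 7↦4, 8↦2, 9↦10, 10↦7]  zeros at y ∈ ∅
  x = 6: [0↦3, 1↦4, 2↦8, 3↦5, 4↦7, 5↦4, 6↦8, 7↦9, 8↦8, 9↦6, 10↦4]  zeros at y ∈ ∅
  x = 7: [0↦8, 1↦6, 2↦7, 3↦1, 4↦0, 5↦5, 6↦6, 7↦4, 8↦0, 9↦6, 10↦1]  zeros at y ∈ {4, 8}
  x = 8: [0↦9, 1↦0, 2↦5, 3↦3, 4↦6, 5↦4, 6↦9, 7↦0, 8↦0, 9↦10, 10↦9]  zeros at y ∈ {1, 7, 8}
  x = 9: [0↦6, 1↦8, 2↦2, 3↦0, 4↦3, 5↦1, 6↦6, 7↦8, 8↦8, 9↦7, 10↦6]  zeros at y ∈ {3}
  x = 10: [0↦10, 1↦8, 2↦9, 3↦3, 4↦2, 5↦7, 6↦8, 7↦6, 8↦2, 9↦8, 10↦3]  zeros at y ∈ ∅
Collecting zeros: affine points = {(0, 1), (0, 5), (0, 10), (1, 9), (2, 4), (2, 6), (3, 5), (3, 6), (4, 7), (7, 4), (7, 8), (8, 1), (8, 7), (8, 8), (9, 3)}.
Total count |C(F_11)_aff| = 15.


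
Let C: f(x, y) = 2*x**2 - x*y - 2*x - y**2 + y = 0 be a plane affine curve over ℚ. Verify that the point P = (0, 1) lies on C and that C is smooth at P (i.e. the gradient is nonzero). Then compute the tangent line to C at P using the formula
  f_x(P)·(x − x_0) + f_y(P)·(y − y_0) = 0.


Tangent line at P: -3*x - y + 1 = 0.

Step 1: f(0, 1) = 0, so P lies on C.
Step 2: partial derivatives
  f_x(x, y) = 4*x - y - 2, f_y(x, y) = -x - 2*y + 1.
  f_x(P) = -3, f_y(P) = -1 (gradient nonzero, so P is smooth).
Step 3: tangent line at P: -3·(x − 0) + -1·(y − 1) = 0.
Expanding: -3*x - y + 1 = 0.


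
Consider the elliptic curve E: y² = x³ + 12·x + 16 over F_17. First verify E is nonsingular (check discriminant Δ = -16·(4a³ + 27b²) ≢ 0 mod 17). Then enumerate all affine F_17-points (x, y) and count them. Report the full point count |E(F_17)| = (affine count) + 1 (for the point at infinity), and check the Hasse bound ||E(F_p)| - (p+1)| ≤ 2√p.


Affine points = {(0, 4), (0, 13), (4, 3), (4, 14), (6, 7), (6, 10), (7, 1), (7, 16), (11, 0), (12, 1), (12, 16), (14, 2), (14, 15), (15, 1), (15, 16)}; affine count = 15; |E(F_17)| = 16.

Discriminant check: Δ ∝ 4a³ + 27b² = 4·12³ + 27·16² = 4·1728 + 27·256 ≡ 3 (mod 17). Nonzero ⇒ E is nonsingular.
For each x ∈ F_17, compute rhs = x³ + 12·x + 16 mod 17, then count y ∈ F_17 with y² ≡ rhs.
  x = 0: rhs = 16, matching y values: 4, 13 (2 points).
  x = 1: rhs = 12, matching y values: none (0 points).
  x = 2: rhs = 14, matching y values: none (0 points).
  x = 3: rhs = 11, matching y values: none (0 points).
  x = 4: rhs = 9, matching y values: 3, 14 (2 points).
  x = 5: rhs = 14, matching y values: none (0 points).
  x = 6: rhs = 15, matching y values: 7, 10 (2 points).
  x = 7: rhs = 1, matching y values: 1, 16 (2 points).
  x = 8: rhs = 12, matching y values: none (0 points).
  x = 9: rhs = 3, matching y values: none (0 points).
  x = 10: rhs = 14, matching y values: none (0 points).
  x = 11: rhs = 0, matching y values: 0 (1 points).
  x = 12: rhs = 1, matching y values: 1, 16 (2 points).
  x = 13: rhs = 6, matching y values: none (0 points).
  x = 14: rhs = 4, matching y values: 2, 15 (2 points).
  x = 15: rhs = 1, matching y values: 1, 16 (2 points).
  x = 16: rhs = 3, matching y values: none (0 points).
Total affine count: 15.
Full point count |E(F_17)| = 15 + 1 = 16.
Hasse bound: |16 − (17+1)| = |-2| = 2 ≤ 2√17 ≈ 8.2462 ✓.


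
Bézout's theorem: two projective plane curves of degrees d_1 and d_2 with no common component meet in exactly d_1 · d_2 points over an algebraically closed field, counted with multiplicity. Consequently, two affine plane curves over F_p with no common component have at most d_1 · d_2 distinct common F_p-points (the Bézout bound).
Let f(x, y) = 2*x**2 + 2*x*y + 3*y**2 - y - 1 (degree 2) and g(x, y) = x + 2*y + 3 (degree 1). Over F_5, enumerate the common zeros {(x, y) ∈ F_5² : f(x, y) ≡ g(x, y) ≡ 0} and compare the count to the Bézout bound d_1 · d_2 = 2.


Common zeros: ∅; count = 0; Bézout bound = 2.

deg(f) = 2, deg(g) = 1, so Bézout bound = 2.
Scan x ∈ F_5. For each x, list the y ∈ F_5 with f(x, y) ≡ 0 and those with g(x, y) ≡ 0 (mod 5); the common zeros in that column are the intersection.
  x = 0: f ≡ 0 at y ∈ ∅; g ≡ 0 at y ∈ {1}; common: ∅.
  x = 1: f ≡ 0 at y ∈ {1, 2}; g ≡ 0 at y ∈ {3}; common: ∅.
  x = 2: f ≡ 0 at y ∈ {2}; g ≡ 0 at y ∈ {0}; common: ∅.
  x = 3: f ≡ 0 at y ∈ {1, 4}; g ≡ 0 at y ∈ {2}; common: ∅.
  x = 4: f ≡ 0 at y ∈ ∅; g ≡ 0 at y ∈ {4}; common: ∅.
Collecting: common zeros = ∅, so the count is 0.
Comparison with the Bézout bound: 0 ≤ 2 = deg(f)·deg(g), as expected for curves with no common component (the affine F_5-count falls short of the bound because intersections may lie at infinity, over extension fields, or carry multiplicity).


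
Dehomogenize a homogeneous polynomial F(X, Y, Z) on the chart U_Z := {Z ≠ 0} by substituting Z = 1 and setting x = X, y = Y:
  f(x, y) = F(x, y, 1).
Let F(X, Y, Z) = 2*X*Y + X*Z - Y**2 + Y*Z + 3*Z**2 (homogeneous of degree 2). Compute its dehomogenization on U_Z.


f(x, y) = 2*x*y + x - y**2 + y + 3

On U_Z we set Z = 1. Each monomial c·X^i·Y^j·Z^k in F becomes c·x^i·y^j·1^k = c·x^i·y^j.
Substituting Z = 1: F(X, Y, 1) = 2*x*y + x - y**2 + y + 3.
Note: deg(f) ≤ deg(F) = 2; strict inequality happens when F is divisible by Z (lost terms).
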